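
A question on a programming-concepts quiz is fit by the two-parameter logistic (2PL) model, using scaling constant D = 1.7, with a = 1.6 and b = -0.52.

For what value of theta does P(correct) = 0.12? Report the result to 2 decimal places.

P(theta) = 1 / (1 + exp(−D·a(theta − b)))
logit = ln(0.1200/0.8800) = -1.9924
theta = b + logit/(1.7·a) = -0.52 + (-1.9924)/2.7200 = -1.2525

-1.25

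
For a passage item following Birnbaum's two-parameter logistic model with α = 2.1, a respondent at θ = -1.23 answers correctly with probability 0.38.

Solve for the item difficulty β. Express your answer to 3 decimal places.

-0.997

P(θ) = 1 / (1 + exp(−α(θ − β)))
logit(0.38) = ln(0.38/0.62) = -0.4895
β = θ − logit/(α) = -1.23 − (-0.4895)/2.1000 = -0.9969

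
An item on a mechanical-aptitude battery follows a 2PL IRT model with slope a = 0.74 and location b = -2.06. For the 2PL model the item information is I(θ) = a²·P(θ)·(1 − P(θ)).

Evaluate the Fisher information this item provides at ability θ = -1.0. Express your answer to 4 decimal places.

0.1178

P = 1/(1+e^{-0.7844}) = 0.6866
P(1−P) = 0.6866 × 0.3134 = 0.2152
I = a² × P(1−P) = 0.74² × 0.2152 = 0.11783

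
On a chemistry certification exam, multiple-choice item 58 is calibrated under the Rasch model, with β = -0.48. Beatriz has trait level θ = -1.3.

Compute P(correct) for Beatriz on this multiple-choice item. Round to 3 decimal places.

0.306

P(θ) = 1 / (1 + exp(−(θ − β)))
Exponent: (-1.3 − (-0.48)) = -0.8200
1/(1 + e^{0.8200}) = 0.3058
P = 0.3058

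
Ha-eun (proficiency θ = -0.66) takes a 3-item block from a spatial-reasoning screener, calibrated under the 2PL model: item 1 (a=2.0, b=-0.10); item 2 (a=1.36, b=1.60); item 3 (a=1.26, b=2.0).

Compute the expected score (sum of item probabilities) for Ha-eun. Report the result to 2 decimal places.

0.32

P(θ) = 1 / (1 + exp(−a(θ − b)))
P_1 = 1/(1+e^{1.1200}) = 0.2460
P_2 = 1/(1+e^{3.0736}) = 0.0442
P_3 = 1/(1+e^{3.3516}) = 0.0338
E[score] = 0.2460 + 0.0442 + 0.0338 = 0.3241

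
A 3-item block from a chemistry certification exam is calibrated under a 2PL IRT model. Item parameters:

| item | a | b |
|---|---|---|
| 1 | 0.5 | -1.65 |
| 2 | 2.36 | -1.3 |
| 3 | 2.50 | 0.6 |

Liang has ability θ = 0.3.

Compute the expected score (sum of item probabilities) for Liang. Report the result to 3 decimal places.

P(θ) = 1 / (1 + exp(−a(θ − b)))
P_1 = 1/(1+e^{-0.9750}) = 0.7261
P_2 = 1/(1+e^{-3.7760}) = 0.9776
P_3 = 1/(1+e^{0.7500}) = 0.3208
E[score] = 0.7261 + 0.9776 + 0.3208 = 2.0245

2.025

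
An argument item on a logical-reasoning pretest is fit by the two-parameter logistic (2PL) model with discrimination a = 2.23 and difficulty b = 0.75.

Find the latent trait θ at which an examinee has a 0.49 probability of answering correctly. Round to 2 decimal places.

P(θ) = 1 / (1 + exp(−a(θ − b)))
logit = ln(0.4900/0.5100) = -0.0400
θ = b + logit/(a) = 0.75 + (-0.0400)/2.2300 = 0.7321

0.73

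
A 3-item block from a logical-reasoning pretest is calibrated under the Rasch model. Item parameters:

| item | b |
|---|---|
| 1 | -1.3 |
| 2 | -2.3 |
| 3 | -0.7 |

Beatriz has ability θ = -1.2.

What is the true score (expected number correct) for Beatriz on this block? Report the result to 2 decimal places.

1.65

P(θ) = 1 / (1 + exp(−(θ − b)))
P_1 = 1/(1+e^{-0.1000}) = 0.5250
P_2 = 1/(1+e^{-1.1000}) = 0.7503
P_3 = 1/(1+e^{0.5000}) = 0.3775
E[score] = 0.5250 + 0.7503 + 0.3775 = 1.6528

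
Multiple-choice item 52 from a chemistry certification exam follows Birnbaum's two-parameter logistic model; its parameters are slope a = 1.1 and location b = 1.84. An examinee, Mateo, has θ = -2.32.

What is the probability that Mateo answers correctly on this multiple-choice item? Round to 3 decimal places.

P(θ) = 1 / (1 + exp(−a(θ − b)))
Exponent: 1.1 × (-2.32 − 1.84) = -4.5760
1/(1 + e^{4.5760}) = 0.0102

0.010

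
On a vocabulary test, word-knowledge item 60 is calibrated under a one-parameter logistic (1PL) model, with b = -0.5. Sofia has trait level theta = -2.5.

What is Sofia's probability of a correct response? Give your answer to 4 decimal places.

0.1192

P(theta) = 1 / (1 + exp(−(theta − b)))
Exponent: (-2.5 − (-0.5)) = -2.0000
1/(1 + e^{2.0000}) = 0.1192
P = 0.1192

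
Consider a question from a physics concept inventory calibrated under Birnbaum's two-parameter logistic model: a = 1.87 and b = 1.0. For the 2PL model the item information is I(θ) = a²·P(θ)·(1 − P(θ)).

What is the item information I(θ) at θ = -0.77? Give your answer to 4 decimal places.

P = 1/(1+e^{3.3099}) = 0.0352
P(1−P) = 0.0352 × 0.9648 = 0.0340
I = a² × P(1−P) = 1.87² × 0.0340 = 0.11887

0.1189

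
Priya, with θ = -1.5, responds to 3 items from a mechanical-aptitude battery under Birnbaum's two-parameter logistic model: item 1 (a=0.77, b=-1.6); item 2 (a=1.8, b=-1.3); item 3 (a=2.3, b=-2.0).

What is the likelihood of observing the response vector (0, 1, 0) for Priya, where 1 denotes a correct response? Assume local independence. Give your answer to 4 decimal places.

P(θ) = 1 / (1 + exp(−a(θ − b)))
P_1 = 1/(1+e^{-0.0770}) = 0.5192
P_2 = 1/(1+e^{0.3600}) = 0.4110
P_3 = 1/(1+e^{-1.1500}) = 0.7595
L = (1−P_1) × P_2 × (1−P_3) = 0.4808 × 0.4110 × 0.2405 = 0.04751

0.0475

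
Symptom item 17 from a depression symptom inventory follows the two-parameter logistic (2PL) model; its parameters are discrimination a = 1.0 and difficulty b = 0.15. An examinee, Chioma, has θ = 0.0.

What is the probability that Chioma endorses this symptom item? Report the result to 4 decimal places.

P(θ) = 1 / (1 + exp(−a(θ − b)))
Exponent: 1.0 × (0.0 − 0.15) = -0.1500
1/(1 + e^{0.1500}) = 0.4626

0.4626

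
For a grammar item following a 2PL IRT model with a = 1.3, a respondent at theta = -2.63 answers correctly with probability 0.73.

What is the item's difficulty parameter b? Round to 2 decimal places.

-3.40

P(theta) = 1 / (1 + exp(−a(theta − b)))
logit(0.73) = ln(0.73/0.27) = 0.9946
b = theta − logit/(a) = -2.63 − 0.9946/1.3000 = -3.3951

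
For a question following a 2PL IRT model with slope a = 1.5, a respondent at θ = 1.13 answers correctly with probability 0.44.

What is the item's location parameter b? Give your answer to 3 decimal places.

P(θ) = 1 / (1 + exp(−a(θ − b)))
logit(0.44) = ln(0.44/0.56) = -0.2412
b = θ − logit/(a) = 1.13 − (-0.2412)/1.5000 = 1.2908

1.291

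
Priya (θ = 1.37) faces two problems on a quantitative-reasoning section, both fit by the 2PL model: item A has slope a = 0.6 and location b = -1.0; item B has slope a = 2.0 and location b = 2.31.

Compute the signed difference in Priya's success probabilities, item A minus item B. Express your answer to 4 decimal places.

P(θ) = 1 / (1 + exp(−a(θ − b)))
P_A = 0.8057
P_B = 0.1324
P_A − P_B = 0.6733

0.6733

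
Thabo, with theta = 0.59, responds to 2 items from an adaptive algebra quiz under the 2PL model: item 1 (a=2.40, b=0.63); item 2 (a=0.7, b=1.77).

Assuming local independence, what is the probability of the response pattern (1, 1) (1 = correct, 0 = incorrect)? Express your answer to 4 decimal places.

0.1449

P(theta) = 1 / (1 + exp(−a(theta − b)))
P_1 = 1/(1+e^{0.0960}) = 0.4760
P_2 = 1/(1+e^{0.8260}) = 0.3045
L = P_1 × P_2 = 0.4760 × 0.3045 = 0.14494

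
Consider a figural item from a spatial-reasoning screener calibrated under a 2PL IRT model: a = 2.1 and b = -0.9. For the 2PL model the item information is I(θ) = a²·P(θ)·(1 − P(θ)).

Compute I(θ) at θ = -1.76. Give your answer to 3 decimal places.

0.535

P = 1/(1+e^{1.8060}) = 0.1411
P(1−P) = 0.1411 × 0.8589 = 0.1212
I = a² × P(1−P) = 2.1² × 0.1212 = 0.53452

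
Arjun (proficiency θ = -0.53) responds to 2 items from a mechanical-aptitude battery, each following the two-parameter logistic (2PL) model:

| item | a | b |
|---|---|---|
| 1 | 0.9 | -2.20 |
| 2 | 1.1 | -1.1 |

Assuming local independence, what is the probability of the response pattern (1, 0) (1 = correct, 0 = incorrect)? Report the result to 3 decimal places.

P(θ) = 1 / (1 + exp(−a(θ − b)))
P_1 = 1/(1+e^{-1.5030}) = 0.8180
P_2 = 1/(1+e^{-0.6270}) = 0.6518
L = P_1 × (1−P_2) = 0.8180 × 0.3482 = 0.28483

0.285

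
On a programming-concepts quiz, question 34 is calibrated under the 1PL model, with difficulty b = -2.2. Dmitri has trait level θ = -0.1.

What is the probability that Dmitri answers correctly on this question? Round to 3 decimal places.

0.891

P(θ) = 1 / (1 + exp(−(θ − b)))
Exponent: (-0.1 − (-2.2)) = 2.1000
1/(1 + e^{-2.1000}) = 0.8909
P = 0.8909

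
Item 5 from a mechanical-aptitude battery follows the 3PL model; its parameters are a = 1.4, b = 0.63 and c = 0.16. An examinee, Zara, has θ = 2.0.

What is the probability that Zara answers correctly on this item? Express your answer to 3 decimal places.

0.892

P(θ) = c + (1 − c) · 1 / (1 + exp(−a(θ − b)))
Exponent: 1.4 × (2.0 − 0.63) = 1.9180
1/(1 + e^{-1.9180}) = 0.8719
P = 0.16 + 0.84 × 0.8719 = 0.8924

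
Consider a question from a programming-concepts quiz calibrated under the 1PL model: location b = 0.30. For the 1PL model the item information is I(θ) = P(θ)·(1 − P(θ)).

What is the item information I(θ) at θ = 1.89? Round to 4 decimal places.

P = 1/(1+e^{-1.5900}) = 0.8306
P(1−P) = 0.8306 × 0.1694 = 0.1407
I = P(1−P) = 0.14069

0.1407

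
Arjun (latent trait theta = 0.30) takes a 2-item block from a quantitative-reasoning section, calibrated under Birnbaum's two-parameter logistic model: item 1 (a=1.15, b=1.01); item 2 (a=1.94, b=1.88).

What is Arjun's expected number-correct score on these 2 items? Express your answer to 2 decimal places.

P(theta) = 1 / (1 + exp(−a(theta − b)))
P_1 = 1/(1+e^{0.8165}) = 0.3065
P_2 = 1/(1+e^{3.0652}) = 0.0446
E[score] = 0.3065 + 0.0446 = 0.3511

0.35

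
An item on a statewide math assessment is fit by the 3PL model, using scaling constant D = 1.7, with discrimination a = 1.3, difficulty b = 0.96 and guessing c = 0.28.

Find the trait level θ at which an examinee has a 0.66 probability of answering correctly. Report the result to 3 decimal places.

P(θ) = c + (1 − c) · 1 / (1 + exp(−D·a(θ − b)))
Remove guessing floor: (0.66 − 0.28)/(1 − 0.28) = 0.5278
logit = ln(0.5278/0.4722) = 0.1112
θ = b + logit/(1.7·a) = 0.96 + 0.1112/2.2100 = 1.0103

1.010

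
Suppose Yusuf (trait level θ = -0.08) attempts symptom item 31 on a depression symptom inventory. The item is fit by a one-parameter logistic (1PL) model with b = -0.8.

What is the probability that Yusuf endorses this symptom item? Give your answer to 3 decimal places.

P(θ) = 1 / (1 + exp(−(θ − b)))
Exponent: (-0.08 − (-0.8)) = 0.7200
1/(1 + e^{-0.7200}) = 0.6726
P = 0.6726

0.673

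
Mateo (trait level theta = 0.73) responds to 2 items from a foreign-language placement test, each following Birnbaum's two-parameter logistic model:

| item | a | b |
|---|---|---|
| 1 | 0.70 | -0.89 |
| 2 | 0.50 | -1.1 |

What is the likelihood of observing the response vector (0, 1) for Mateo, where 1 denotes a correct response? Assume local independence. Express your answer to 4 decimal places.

P(theta) = 1 / (1 + exp(−a(theta − b)))
P_1 = 1/(1+e^{-1.1340}) = 0.7566
P_2 = 1/(1+e^{-0.9150}) = 0.7140
L = (1−P_1) × P_2 = 0.2434 × 0.7140 = 0.17381

0.1738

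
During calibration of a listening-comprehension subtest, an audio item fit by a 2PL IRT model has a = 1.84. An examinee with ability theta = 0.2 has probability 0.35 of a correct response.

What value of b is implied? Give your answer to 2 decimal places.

P(theta) = 1 / (1 + exp(−a(theta − b)))
logit(0.35) = ln(0.35/0.65) = -0.6190
b = theta − logit/(a) = 0.2 − (-0.6190)/1.8400 = 0.5364

0.54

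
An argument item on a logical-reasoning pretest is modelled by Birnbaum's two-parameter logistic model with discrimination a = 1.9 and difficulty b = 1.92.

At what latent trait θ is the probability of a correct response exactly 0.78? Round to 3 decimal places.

2.586

P(θ) = 1 / (1 + exp(−a(θ − b)))
logit = ln(0.7800/0.2200) = 1.2657
θ = b + logit/(a) = 1.92 + 1.2657/1.9000 = 2.5861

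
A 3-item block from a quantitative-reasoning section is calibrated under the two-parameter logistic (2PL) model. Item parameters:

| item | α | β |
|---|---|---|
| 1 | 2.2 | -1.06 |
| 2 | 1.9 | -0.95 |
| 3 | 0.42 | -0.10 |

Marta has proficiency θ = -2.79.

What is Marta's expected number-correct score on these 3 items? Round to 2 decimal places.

P(θ) = 1 / (1 + exp(−α(θ − β)))
P_1 = 1/(1+e^{3.8060}) = 0.0218
P_2 = 1/(1+e^{3.4960}) = 0.0294
P_3 = 1/(1+e^{1.1298}) = 0.2442
E[score] = 0.0218 + 0.0294 + 0.2442 = 0.2954

0.30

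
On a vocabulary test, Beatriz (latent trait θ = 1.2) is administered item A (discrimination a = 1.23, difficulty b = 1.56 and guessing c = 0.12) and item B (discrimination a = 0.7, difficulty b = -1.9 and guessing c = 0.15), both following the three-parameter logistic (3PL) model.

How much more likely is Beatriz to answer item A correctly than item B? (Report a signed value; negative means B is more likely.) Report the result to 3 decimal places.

-0.449

P(θ) = c + (1 − c) · 1 / (1 + exp(−a(θ − b)))
P_A = 0.4641
P_B = 0.9129
P_A − P_B = -0.4487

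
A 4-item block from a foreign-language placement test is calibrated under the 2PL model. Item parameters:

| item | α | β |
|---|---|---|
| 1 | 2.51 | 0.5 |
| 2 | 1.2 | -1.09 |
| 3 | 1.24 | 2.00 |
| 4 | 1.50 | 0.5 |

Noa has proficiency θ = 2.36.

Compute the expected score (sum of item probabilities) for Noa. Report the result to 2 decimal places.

P(θ) = 1 / (1 + exp(−α(θ − β)))
P_1 = 1/(1+e^{-4.6686}) = 0.9907
P_2 = 1/(1+e^{-4.1400}) = 0.9843
P_3 = 1/(1+e^{-0.4464}) = 0.6098
P_4 = 1/(1+e^{-2.7900}) = 0.9421
E[score] = 0.9907 + 0.9843 + 0.6098 + 0.9421 = 3.5269

3.53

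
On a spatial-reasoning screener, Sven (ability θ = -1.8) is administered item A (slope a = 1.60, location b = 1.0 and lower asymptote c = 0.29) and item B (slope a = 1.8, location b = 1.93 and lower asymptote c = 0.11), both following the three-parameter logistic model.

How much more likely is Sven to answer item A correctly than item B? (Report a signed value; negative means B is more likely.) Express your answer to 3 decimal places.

P(θ) = c + (1 − c) · 1 / (1 + exp(−a(θ − b)))
P_A = 0.2980
P_B = 0.1111
P_A − P_B = 0.1869

0.187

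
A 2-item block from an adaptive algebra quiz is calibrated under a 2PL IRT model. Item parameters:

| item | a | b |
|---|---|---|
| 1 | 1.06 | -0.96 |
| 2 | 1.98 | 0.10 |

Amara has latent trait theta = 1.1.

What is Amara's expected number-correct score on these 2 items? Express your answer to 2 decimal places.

P(theta) = 1 / (1 + exp(−a(theta − b)))
P_1 = 1/(1+e^{-2.1836}) = 0.8988
P_2 = 1/(1+e^{-1.9800}) = 0.8787
E[score] = 0.8988 + 0.8787 = 1.7774

1.78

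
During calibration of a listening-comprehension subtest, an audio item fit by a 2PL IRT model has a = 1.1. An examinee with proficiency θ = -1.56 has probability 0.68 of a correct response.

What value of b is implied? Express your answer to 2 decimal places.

-2.25

P(θ) = 1 / (1 + exp(−a(θ − b)))
logit(0.68) = ln(0.68/0.32) = 0.7538
b = θ − logit/(a) = -1.56 − 0.7538/1.1000 = -2.2452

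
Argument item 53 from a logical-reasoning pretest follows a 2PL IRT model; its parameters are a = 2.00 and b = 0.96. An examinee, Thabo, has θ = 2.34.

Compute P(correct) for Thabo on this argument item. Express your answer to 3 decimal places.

P(θ) = 1 / (1 + exp(−a(θ − b)))
Exponent: 2.00 × (2.34 − 0.96) = 2.7600
1/(1 + e^{-2.7600}) = 0.9405

0.940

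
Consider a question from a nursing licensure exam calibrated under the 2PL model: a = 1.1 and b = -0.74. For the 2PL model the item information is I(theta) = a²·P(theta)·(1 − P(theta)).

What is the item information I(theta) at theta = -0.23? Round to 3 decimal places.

P = 1/(1+e^{-0.5610}) = 0.6367
P(1−P) = 0.6367 × 0.3633 = 0.2313
I = a² × P(1−P) = 1.1² × 0.2313 = 0.27989

0.280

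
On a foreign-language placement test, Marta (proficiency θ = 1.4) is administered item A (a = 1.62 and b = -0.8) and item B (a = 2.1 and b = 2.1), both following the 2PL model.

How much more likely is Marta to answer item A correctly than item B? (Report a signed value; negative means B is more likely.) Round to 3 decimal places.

P(θ) = 1 / (1 + exp(−a(θ − b)))
P_A = 0.9725
P_B = 0.1869
P_A − P_B = 0.7855

0.786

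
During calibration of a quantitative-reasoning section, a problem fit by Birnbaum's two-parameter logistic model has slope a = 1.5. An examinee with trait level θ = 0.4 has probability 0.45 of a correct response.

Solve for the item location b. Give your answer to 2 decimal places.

P(θ) = 1 / (1 + exp(−a(θ − b)))
logit(0.45) = ln(0.45/0.55) = -0.2007
b = θ − logit/(a) = 0.4 − (-0.2007)/1.5000 = 0.5338

0.53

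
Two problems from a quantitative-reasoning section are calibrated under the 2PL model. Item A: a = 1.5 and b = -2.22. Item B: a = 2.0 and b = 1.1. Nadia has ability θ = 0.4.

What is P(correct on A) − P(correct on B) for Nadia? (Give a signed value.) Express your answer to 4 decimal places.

0.7829

P(θ) = 1 / (1 + exp(−a(θ − b)))
P_A = 0.9807
P_B = 0.1978
P_A − P_B = 0.7829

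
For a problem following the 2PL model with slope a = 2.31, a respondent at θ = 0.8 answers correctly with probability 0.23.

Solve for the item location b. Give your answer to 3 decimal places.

1.323

P(θ) = 1 / (1 + exp(−a(θ − b)))
logit(0.23) = ln(0.23/0.77) = -1.2083
b = θ − logit/(a) = 0.8 − (-1.2083)/2.3100 = 1.3231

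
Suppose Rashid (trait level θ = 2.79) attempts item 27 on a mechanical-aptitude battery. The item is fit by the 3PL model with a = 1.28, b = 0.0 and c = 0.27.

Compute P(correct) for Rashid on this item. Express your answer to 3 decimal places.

P(θ) = c + (1 − c) · 1 / (1 + exp(−a(θ − b)))
Exponent: 1.28 × (2.79 − 0.0) = 3.5712
1/(1 + e^{-3.5712}) = 0.9726
P = 0.27 + 0.73 × 0.9726 = 0.9800

0.980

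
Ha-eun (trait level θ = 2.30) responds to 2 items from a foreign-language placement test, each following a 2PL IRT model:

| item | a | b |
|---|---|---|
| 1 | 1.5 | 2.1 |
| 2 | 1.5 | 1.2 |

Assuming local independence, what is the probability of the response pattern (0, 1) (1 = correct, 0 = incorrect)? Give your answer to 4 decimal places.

P(θ) = 1 / (1 + exp(−a(θ − b)))
P_1 = 1/(1+e^{-0.3000}) = 0.5744
P_2 = 1/(1+e^{-1.6500}) = 0.8389
L = (1−P_1) × P_2 = 0.4256 × 0.8389 = 0.35700

0.3570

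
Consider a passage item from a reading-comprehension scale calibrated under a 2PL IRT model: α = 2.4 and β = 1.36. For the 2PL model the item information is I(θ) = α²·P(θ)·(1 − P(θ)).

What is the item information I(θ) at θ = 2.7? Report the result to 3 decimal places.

P = 1/(1+e^{-3.2160}) = 0.9614
P(1−P) = 0.9614 × 0.0386 = 0.0371
I = α² × P(1−P) = 2.4² × 0.0371 = 0.21358

0.214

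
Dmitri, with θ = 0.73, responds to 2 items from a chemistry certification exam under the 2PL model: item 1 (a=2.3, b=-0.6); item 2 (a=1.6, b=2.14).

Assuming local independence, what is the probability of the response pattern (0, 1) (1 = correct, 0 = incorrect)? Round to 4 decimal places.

P(θ) = 1 / (1 + exp(−a(θ − b)))
P_1 = 1/(1+e^{-3.0590}) = 0.9552
P_2 = 1/(1+e^{2.2560}) = 0.0948
L = (1−P_1) × P_2 = 0.0448 × 0.0948 = 0.00425

0.0043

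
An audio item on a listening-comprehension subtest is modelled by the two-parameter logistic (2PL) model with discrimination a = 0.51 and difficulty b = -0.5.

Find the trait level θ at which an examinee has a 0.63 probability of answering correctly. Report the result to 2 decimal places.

P(θ) = 1 / (1 + exp(−a(θ − b)))
logit = ln(0.6300/0.3700) = 0.5322
θ = b + logit/(a) = -0.5 + 0.5322/0.5100 = 0.5436

0.54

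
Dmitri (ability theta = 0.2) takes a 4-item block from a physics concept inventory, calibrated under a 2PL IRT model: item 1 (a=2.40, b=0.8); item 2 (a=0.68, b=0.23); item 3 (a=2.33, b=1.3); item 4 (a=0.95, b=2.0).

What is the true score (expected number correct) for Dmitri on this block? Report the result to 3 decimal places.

P(theta) = 1 / (1 + exp(−a(theta − b)))
P_1 = 1/(1+e^{1.4400}) = 0.1915
P_2 = 1/(1+e^{0.0204}) = 0.4949
P_3 = 1/(1+e^{2.5630}) = 0.0716
P_4 = 1/(1+e^{1.7100}) = 0.1532
E[score] = 0.1915 + 0.4949 + 0.0716 + 0.1532 = 0.9112

0.911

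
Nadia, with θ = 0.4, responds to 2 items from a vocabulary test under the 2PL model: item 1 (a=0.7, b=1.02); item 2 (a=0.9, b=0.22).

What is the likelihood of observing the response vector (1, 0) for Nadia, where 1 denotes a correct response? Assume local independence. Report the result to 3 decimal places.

P(θ) = 1 / (1 + exp(−a(θ − b)))
P_1 = 1/(1+e^{0.4340}) = 0.3932
P_2 = 1/(1+e^{-0.1620}) = 0.5404
L = P_1 × (1−P_2) = 0.3932 × 0.4596 = 0.18070

0.181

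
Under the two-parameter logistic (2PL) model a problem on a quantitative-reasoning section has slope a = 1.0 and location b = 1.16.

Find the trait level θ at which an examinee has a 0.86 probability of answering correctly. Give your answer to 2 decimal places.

P(θ) = 1 / (1 + exp(−a(θ − b)))
logit = ln(0.8600/0.1400) = 1.8153
θ = b + logit/(a) = 1.16 + 1.8153/1.0000 = 2.9753

2.98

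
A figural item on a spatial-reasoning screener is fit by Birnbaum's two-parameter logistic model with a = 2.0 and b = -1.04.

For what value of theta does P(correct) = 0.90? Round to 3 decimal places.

0.059

P(theta) = 1 / (1 + exp(−a(theta − b)))
logit = ln(0.9000/0.1000) = 2.1972
theta = b + logit/(a) = -1.04 + 2.1972/2.0000 = 0.0586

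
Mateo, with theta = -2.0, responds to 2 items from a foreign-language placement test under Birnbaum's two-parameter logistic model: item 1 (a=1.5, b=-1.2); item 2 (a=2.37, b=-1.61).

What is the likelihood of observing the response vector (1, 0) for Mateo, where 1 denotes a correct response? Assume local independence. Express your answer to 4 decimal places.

P(theta) = 1 / (1 + exp(−a(theta − b)))
P_1 = 1/(1+e^{1.2000}) = 0.2315
P_2 = 1/(1+e^{0.9243}) = 0.2841
L = P_1 × (1−P_2) = 0.2315 × 0.7159 = 0.16572

0.1657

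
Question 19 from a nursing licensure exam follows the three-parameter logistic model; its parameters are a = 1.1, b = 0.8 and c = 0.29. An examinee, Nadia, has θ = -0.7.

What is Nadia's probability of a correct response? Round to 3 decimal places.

P(θ) = c + (1 − c) · 1 / (1 + exp(−a(θ − b)))
Exponent: 1.1 × (-0.7 − 0.8) = -1.6500
1/(1 + e^{1.6500}) = 0.1611
P = 0.29 + 0.71 × 0.1611 = 0.4044

0.404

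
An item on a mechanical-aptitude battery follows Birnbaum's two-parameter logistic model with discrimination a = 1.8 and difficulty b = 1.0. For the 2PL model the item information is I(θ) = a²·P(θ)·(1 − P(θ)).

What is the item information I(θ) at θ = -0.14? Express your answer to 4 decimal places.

P = 1/(1+e^{2.0520}) = 0.1139
P(1−P) = 0.1139 × 0.8861 = 0.1009
I = a² × P(1−P) = 1.8² × 0.1009 = 0.32688

0.3269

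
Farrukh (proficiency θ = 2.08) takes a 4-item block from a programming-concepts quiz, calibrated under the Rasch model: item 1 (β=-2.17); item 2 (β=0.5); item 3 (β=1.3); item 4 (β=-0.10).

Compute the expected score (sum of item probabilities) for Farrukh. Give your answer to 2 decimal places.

3.40

P(θ) = 1 / (1 + exp(−(θ − β)))
P_1 = 1/(1+e^{-4.2500}) = 0.9859
P_2 = 1/(1+e^{-1.5800}) = 0.8292
P_3 = 1/(1+e^{-0.7800}) = 0.6857
P_4 = 1/(1+e^{-2.1800}) = 0.8984
E[score] = 0.9859 + 0.8292 + 0.6857 + 0.8984 = 3.3993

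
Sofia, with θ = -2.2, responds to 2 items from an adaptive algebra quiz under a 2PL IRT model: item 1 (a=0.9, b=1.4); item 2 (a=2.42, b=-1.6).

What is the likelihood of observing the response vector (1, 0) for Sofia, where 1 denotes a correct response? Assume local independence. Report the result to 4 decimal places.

0.0305

P(θ) = 1 / (1 + exp(−a(θ − b)))
P_1 = 1/(1+e^{3.2400}) = 0.0377
P_2 = 1/(1+e^{1.4520}) = 0.1897
L = P_1 × (1−P_2) = 0.0377 × 0.8103 = 0.03054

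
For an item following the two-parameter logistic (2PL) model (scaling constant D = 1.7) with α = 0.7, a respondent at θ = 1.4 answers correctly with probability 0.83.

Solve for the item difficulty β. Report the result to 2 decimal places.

P(θ) = 1 / (1 + exp(−D·α(θ − β)))
logit(0.83) = ln(0.83/0.17) = 1.5856
β = θ − logit/(1.7·α) = 1.4 − 1.5856/1.1900 = 0.0675

0.07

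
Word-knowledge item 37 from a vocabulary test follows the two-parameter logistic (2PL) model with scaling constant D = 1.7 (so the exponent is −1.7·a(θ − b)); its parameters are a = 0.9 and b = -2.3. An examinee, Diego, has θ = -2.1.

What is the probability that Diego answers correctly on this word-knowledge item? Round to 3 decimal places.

P(θ) = 1 / (1 + exp(−D·a(θ − b)))
Exponent: 1.7 × 0.9 × (-2.1 − (-2.3)) = 0.3060
1/(1 + e^{-0.3060}) = 0.5759
P = 0.5759

0.576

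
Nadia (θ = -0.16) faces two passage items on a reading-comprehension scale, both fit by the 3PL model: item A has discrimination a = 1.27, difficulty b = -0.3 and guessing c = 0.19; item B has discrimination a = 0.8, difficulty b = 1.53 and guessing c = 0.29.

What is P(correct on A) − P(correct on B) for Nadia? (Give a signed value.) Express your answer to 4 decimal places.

0.1950

P(θ) = c + (1 − c) · 1 / (1 + exp(−a(θ − b)))
P_A = 0.6309
P_B = 0.4359
P_A − P_B = 0.1950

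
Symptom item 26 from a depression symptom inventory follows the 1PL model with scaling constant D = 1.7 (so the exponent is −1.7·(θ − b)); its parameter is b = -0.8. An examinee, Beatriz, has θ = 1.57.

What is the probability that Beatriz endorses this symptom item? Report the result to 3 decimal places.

P(θ) = 1 / (1 + exp(−D·(θ − b)))
Exponent: 1.7 × (1.57 − (-0.8)) = 4.0290
1/(1 + e^{-4.0290}) = 0.9825
P = 0.9825

0.983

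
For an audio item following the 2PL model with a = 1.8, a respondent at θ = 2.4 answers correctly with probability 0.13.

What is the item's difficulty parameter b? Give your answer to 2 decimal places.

3.46

P(θ) = 1 / (1 + exp(−a(θ − b)))
logit(0.13) = ln(0.13/0.87) = -1.9010
b = θ − logit/(a) = 2.4 − (-1.9010)/1.8000 = 3.4561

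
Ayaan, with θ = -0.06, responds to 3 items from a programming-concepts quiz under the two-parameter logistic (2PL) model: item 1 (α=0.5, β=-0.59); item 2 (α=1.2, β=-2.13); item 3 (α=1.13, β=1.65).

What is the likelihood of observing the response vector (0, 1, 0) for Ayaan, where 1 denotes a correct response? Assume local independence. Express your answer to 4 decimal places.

0.3500

P(θ) = 1 / (1 + exp(−α(θ − β)))
P_1 = 1/(1+e^{-0.2650}) = 0.5659
P_2 = 1/(1+e^{-2.4840}) = 0.9230
P_3 = 1/(1+e^{1.9323}) = 0.1265
L = (1−P_1) × P_2 × (1−P_3) = 0.4341 × 0.9230 × 0.8735 = 0.35002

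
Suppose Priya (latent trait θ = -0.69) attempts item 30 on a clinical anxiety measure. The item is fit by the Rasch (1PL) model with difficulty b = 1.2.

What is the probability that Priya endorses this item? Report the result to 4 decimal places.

0.1312

P(θ) = 1 / (1 + exp(−(θ − b)))
Exponent: (-0.69 − 1.2) = -1.8900
1/(1 + e^{1.8900}) = 0.1312
P = 0.1312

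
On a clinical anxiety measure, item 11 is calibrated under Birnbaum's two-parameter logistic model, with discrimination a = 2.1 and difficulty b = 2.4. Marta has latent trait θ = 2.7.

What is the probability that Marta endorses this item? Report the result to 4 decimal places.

P(θ) = 1 / (1 + exp(−a(θ − b)))
Exponent: 2.1 × (2.7 − 2.4) = 0.6300
1/(1 + e^{-0.6300}) = 0.6525

0.6525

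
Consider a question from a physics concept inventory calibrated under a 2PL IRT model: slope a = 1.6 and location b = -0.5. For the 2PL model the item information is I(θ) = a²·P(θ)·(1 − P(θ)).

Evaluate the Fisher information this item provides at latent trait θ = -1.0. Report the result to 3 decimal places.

P = 1/(1+e^{0.8000}) = 0.3100
P(1−P) = 0.3100 × 0.6900 = 0.2139
I = a² × P(1−P) = 1.6² × 0.2139 = 0.54761

0.548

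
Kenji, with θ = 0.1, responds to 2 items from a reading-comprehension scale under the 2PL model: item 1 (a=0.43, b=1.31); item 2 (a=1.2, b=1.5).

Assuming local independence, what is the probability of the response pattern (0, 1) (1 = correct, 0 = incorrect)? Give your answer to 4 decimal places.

P(θ) = 1 / (1 + exp(−a(θ − b)))
P_1 = 1/(1+e^{0.5203}) = 0.3728
P_2 = 1/(1+e^{1.6800}) = 0.1571
L = (1−P_1) × P_2 = 0.6272 × 0.1571 = 0.09853

0.0985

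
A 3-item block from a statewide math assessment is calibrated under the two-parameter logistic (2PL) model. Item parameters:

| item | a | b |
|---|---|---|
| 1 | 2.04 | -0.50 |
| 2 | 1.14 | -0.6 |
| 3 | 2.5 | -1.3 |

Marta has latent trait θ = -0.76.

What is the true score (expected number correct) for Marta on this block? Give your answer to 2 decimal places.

1.62

P(θ) = 1 / (1 + exp(−a(θ − b)))
P_1 = 1/(1+e^{0.5304}) = 0.3704
P_2 = 1/(1+e^{0.1824}) = 0.4545
P_3 = 1/(1+e^{-1.3500}) = 0.7941
E[score] = 0.3704 + 0.4545 + 0.7941 = 1.6191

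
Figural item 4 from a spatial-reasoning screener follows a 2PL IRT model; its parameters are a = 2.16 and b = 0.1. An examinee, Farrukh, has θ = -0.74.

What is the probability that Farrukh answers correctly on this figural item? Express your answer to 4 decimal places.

P(θ) = 1 / (1 + exp(−a(θ − b)))
Exponent: 2.16 × (-0.74 − 0.1) = -1.8144
1/(1 + e^{1.8144}) = 0.1401

0.1401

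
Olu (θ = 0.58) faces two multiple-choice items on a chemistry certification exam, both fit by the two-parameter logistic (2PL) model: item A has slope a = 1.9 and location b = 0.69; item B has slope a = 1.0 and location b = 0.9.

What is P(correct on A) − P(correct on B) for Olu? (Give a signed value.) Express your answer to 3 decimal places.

P(θ) = 1 / (1 + exp(−a(θ − b)))
P_A = 0.4479
P_B = 0.4207
P_A − P_B = 0.0273

0.027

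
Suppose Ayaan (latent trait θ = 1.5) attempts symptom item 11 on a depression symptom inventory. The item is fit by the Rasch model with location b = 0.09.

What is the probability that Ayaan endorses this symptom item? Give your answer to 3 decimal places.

0.804

P(θ) = 1 / (1 + exp(−(θ − b)))
Exponent: (1.5 − 0.09) = 1.4100
1/(1 + e^{-1.4100}) = 0.8038
P = 0.8038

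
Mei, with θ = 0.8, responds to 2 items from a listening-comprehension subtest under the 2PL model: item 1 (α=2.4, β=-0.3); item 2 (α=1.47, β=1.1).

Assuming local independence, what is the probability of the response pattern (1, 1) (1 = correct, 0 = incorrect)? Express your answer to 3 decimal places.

P(θ) = 1 / (1 + exp(−α(θ − β)))
P_1 = 1/(1+e^{-2.6400}) = 0.9334
P_2 = 1/(1+e^{0.4410}) = 0.3915
L = P_1 × P_2 = 0.9334 × 0.3915 = 0.36543

0.365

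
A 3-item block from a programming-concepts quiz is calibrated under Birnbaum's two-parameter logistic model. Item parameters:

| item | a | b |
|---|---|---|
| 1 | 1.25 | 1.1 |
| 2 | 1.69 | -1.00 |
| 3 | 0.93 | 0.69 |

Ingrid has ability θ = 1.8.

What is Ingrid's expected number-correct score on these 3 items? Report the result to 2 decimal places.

P(θ) = 1 / (1 + exp(−a(θ − b)))
P_1 = 1/(1+e^{-0.8750}) = 0.7058
P_2 = 1/(1+e^{-4.7320}) = 0.9913
P_3 = 1/(1+e^{-1.0323}) = 0.7374
E[score] = 0.7058 + 0.9913 + 0.7374 = 2.4344

2.43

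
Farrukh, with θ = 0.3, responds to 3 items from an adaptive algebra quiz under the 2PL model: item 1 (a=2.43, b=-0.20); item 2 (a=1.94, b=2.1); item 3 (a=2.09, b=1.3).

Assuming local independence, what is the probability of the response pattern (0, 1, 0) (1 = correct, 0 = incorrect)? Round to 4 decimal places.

P(θ) = 1 / (1 + exp(−a(θ − b)))
P_1 = 1/(1+e^{-1.2150}) = 0.7712
P_2 = 1/(1+e^{3.4920}) = 0.0295
P_3 = 1/(1+e^{2.0900}) = 0.1101
L = (1−P_1) × P_2 × (1−P_3) = 0.2288 × 0.0295 × 0.8899 = 0.00602

0.0060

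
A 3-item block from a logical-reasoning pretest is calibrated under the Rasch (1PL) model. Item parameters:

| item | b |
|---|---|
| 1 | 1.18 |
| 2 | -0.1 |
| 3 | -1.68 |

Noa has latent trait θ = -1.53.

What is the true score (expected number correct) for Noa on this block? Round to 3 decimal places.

0.793

P(θ) = 1 / (1 + exp(−(θ − b)))
P_1 = 1/(1+e^{2.7100}) = 0.0624
P_2 = 1/(1+e^{1.4300}) = 0.1931
P_3 = 1/(1+e^{-0.1500}) = 0.5374
E[score] = 0.0624 + 0.1931 + 0.5374 = 0.7929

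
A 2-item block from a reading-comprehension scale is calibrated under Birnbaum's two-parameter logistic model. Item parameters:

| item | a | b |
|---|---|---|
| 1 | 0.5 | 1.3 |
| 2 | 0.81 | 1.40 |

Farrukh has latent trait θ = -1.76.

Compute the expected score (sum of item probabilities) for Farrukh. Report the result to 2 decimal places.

0.25

P(θ) = 1 / (1 + exp(−a(θ − b)))
P_1 = 1/(1+e^{1.5300}) = 0.1780
P_2 = 1/(1+e^{2.5596}) = 0.0718
E[score] = 0.1780 + 0.0718 = 0.2498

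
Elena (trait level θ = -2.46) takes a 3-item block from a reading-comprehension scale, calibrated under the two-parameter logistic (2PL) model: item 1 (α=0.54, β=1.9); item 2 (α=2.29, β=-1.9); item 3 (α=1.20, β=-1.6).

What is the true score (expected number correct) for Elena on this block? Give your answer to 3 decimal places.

P(θ) = 1 / (1 + exp(−α(θ − β)))
P_1 = 1/(1+e^{2.3544}) = 0.0867
P_2 = 1/(1+e^{1.2824}) = 0.2171
P_3 = 1/(1+e^{1.0320}) = 0.2627
E[score] = 0.0867 + 0.2171 + 0.2627 = 0.5666

0.567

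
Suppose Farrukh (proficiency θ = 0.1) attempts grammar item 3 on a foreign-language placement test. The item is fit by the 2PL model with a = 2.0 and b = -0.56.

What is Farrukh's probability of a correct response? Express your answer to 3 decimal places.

0.789

P(θ) = 1 / (1 + exp(−a(θ − b)))
Exponent: 2.0 × (0.1 − (-0.56)) = 1.3200
1/(1 + e^{-1.3200}) = 0.7892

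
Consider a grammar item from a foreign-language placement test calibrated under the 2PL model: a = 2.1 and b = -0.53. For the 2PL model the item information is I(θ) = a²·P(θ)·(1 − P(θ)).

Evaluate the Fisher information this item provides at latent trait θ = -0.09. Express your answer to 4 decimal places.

0.8970

P = 1/(1+e^{-0.9240}) = 0.7159
P(1−P) = 0.7159 × 0.2841 = 0.2034
I = a² × P(1−P) = 2.1² × 0.2034 = 0.89702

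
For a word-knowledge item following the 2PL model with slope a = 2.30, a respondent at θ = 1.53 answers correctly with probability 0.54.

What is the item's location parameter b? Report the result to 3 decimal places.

1.460

P(θ) = 1 / (1 + exp(−a(θ − b)))
logit(0.54) = ln(0.54/0.46) = 0.1603
b = θ − logit/(a) = 1.53 − 0.1603/2.3000 = 1.4603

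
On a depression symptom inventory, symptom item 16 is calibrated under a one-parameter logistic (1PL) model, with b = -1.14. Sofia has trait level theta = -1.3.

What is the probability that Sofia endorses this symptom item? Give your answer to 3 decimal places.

P(theta) = 1 / (1 + exp(−(theta − b)))
Exponent: (-1.3 − (-1.14)) = -0.1600
1/(1 + e^{0.1600}) = 0.4601
P = 0.4601

0.460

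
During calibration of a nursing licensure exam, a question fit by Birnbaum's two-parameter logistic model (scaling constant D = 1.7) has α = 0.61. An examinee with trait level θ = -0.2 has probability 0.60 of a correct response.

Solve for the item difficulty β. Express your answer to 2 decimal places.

P(θ) = 1 / (1 + exp(−D·α(θ − β)))
logit(0.60) = ln(0.60/0.40) = 0.4055
β = θ − logit/(1.7·α) = -0.2 − 0.4055/1.0370 = -0.5910

-0.59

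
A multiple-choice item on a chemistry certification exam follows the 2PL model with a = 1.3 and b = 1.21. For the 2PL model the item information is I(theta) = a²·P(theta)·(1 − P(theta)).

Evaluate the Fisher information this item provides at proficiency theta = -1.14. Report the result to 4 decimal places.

0.0726

P = 1/(1+e^{3.0550}) = 0.0450
P(1−P) = 0.0450 × 0.9550 = 0.0430
I = a² × P(1−P) = 1.3² × 0.0430 = 0.07263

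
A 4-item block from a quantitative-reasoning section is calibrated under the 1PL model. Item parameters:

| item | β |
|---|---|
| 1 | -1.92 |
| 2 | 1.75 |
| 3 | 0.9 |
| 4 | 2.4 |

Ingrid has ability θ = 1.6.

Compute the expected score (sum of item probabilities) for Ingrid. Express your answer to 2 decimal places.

2.41

P(θ) = 1 / (1 + exp(−(θ − β)))
P_1 = 1/(1+e^{-3.5200}) = 0.9713
P_2 = 1/(1+e^{0.1500}) = 0.4626
P_3 = 1/(1+e^{-0.7000}) = 0.6682
P_4 = 1/(1+e^{0.8000}) = 0.3100
E[score] = 0.9713 + 0.4626 + 0.6682 + 0.3100 = 2.4120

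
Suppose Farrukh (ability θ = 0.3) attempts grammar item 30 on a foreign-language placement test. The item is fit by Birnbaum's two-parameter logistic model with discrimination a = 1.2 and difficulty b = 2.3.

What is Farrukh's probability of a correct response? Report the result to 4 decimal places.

P(θ) = 1 / (1 + exp(−a(θ − b)))
Exponent: 1.2 × (0.3 − 2.3) = -2.4000
1/(1 + e^{2.4000}) = 0.0832

0.0832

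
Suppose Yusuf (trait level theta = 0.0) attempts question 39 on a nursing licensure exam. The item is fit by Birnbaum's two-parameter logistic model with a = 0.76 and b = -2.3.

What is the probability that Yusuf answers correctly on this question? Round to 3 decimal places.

0.852

P(theta) = 1 / (1 + exp(−a(theta − b)))
Exponent: 0.76 × (0.0 − (-2.3)) = 1.7480
1/(1 + e^{-1.7480}) = 0.8517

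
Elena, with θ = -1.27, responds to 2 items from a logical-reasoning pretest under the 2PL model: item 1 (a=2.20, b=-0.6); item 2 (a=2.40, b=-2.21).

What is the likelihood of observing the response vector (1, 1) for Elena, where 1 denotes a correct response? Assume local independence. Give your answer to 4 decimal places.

0.1687

P(θ) = 1 / (1 + exp(−a(θ − b)))
P_1 = 1/(1+e^{1.4740}) = 0.1863
P_2 = 1/(1+e^{-2.2560}) = 0.9052
L = P_1 × P_2 = 0.1863 × 0.9052 = 0.16866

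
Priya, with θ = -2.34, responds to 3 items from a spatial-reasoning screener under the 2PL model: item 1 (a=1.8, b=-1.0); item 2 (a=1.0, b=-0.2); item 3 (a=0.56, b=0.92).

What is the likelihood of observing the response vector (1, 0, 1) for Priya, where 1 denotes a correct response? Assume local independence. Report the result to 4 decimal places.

P(θ) = 1 / (1 + exp(−a(θ − b)))
P_1 = 1/(1+e^{2.4120}) = 0.0823
P_2 = 1/(1+e^{2.1400}) = 0.1053
P_3 = 1/(1+e^{1.8256}) = 0.1388
L = P_1 × (1−P_2) × P_3 = 0.0823 × 0.8947 × 0.1388 = 0.01021

0.0102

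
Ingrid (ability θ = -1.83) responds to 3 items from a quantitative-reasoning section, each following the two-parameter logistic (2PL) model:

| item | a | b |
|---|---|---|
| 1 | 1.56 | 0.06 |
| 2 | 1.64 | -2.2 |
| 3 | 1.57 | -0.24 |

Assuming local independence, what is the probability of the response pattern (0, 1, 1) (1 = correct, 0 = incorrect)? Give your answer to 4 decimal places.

P(θ) = 1 / (1 + exp(−a(θ − b)))
P_1 = 1/(1+e^{2.9484}) = 0.0498
P_2 = 1/(1+e^{-0.6068}) = 0.6472
P_3 = 1/(1+e^{2.4963}) = 0.0761
L = (1−P_1) × P_2 × P_3 = 0.9502 × 0.6472 × 0.0761 = 0.04681

0.0468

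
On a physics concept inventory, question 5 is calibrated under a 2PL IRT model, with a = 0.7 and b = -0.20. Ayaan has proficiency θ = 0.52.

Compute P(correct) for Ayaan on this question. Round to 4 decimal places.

0.6234

P(θ) = 1 / (1 + exp(−a(θ − b)))
Exponent: 0.7 × (0.52 − (-0.20)) = 0.5040
1/(1 + e^{-0.5040}) = 0.6234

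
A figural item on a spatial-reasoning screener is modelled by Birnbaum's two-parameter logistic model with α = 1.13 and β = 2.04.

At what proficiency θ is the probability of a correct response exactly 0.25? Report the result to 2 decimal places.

P(θ) = 1 / (1 + exp(−α(θ − β)))
logit = ln(0.2500/0.7500) = -1.0986
θ = β + logit/(α) = 2.04 + (-1.0986)/1.1300 = 1.0678

1.07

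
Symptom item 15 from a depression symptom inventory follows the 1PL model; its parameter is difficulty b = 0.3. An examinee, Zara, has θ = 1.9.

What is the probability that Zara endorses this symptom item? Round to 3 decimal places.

P(θ) = 1 / (1 + exp(−(θ − b)))
Exponent: (1.9 − 0.3) = 1.6000
1/(1 + e^{-1.6000}) = 0.8320
P = 0.8320

0.832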